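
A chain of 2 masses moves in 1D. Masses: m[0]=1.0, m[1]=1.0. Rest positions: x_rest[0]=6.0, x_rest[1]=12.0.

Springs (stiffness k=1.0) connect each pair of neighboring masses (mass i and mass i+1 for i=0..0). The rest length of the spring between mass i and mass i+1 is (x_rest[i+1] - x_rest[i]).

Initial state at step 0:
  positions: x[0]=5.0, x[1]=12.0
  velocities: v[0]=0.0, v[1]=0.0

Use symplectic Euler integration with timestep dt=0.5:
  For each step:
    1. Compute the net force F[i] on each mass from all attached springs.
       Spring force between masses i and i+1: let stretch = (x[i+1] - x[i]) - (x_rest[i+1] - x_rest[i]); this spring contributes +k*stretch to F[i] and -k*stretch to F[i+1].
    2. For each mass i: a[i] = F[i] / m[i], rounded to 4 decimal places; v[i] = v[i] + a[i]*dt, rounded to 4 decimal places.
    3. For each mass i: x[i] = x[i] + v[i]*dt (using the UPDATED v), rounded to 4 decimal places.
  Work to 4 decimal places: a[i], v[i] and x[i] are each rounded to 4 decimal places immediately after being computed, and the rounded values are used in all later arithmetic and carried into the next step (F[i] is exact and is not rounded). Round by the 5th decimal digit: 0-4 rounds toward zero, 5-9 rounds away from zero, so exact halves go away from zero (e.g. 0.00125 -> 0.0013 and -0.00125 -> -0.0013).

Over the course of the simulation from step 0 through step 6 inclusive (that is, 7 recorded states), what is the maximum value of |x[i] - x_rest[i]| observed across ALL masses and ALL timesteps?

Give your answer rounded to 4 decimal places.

Step 0: x=[5.0000 12.0000] v=[0.0000 0.0000]
Step 1: x=[5.2500 11.7500] v=[0.5000 -0.5000]
Step 2: x=[5.6250 11.3750] v=[0.7500 -0.7500]
Step 3: x=[5.9375 11.0625] v=[0.6250 -0.6250]
Step 4: x=[6.0313 10.9688] v=[0.1875 -0.1875]
Step 5: x=[5.8594 11.1407] v=[-0.3438 0.3438]
Step 6: x=[5.5078 11.4923] v=[-0.7032 0.7032]
Max displacement = 1.0312

Answer: 1.0312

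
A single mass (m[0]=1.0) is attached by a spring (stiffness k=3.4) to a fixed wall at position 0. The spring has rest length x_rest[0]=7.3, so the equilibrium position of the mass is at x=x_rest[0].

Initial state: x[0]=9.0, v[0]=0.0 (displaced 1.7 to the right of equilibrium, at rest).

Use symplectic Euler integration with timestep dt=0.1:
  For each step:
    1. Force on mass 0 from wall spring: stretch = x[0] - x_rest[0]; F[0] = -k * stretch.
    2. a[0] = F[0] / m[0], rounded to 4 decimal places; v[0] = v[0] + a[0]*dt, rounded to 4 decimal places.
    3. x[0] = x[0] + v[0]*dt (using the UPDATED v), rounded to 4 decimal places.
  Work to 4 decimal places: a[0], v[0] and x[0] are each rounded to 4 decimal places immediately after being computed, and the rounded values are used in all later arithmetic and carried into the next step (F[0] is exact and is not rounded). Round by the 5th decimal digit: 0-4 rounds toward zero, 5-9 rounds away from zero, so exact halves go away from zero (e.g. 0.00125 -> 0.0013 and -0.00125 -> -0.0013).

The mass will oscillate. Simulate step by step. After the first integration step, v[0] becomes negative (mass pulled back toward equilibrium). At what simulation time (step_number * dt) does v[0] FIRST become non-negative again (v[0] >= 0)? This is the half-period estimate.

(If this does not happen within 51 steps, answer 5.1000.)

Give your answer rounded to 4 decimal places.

Step 0: x=[9.0000] v=[0.0000]
Step 1: x=[8.9422] v=[-0.5780]
Step 2: x=[8.8286] v=[-1.1364]
Step 3: x=[8.6630] v=[-1.6561]
Step 4: x=[8.4511] v=[-2.1195]
Step 5: x=[8.2000] v=[-2.5109]
Step 6: x=[7.9183] v=[-2.8169]
Step 7: x=[7.6156] v=[-3.0271]
Step 8: x=[7.3022] v=[-3.1344]
Step 9: x=[6.9887] v=[-3.1352]
Step 10: x=[6.6858] v=[-3.0294]
Step 11: x=[6.4037] v=[-2.8206]
Step 12: x=[6.1521] v=[-2.5159]
Step 13: x=[5.9395] v=[-2.1256]
Step 14: x=[5.7732] v=[-1.6630]
Step 15: x=[5.6588] v=[-1.1439]
Step 16: x=[5.6002] v=[-0.5859]
Step 17: x=[5.5994] v=[-0.0080]
Step 18: x=[5.6564] v=[0.5702]
First v>=0 after going negative at step 18, time=1.8000

Answer: 1.8000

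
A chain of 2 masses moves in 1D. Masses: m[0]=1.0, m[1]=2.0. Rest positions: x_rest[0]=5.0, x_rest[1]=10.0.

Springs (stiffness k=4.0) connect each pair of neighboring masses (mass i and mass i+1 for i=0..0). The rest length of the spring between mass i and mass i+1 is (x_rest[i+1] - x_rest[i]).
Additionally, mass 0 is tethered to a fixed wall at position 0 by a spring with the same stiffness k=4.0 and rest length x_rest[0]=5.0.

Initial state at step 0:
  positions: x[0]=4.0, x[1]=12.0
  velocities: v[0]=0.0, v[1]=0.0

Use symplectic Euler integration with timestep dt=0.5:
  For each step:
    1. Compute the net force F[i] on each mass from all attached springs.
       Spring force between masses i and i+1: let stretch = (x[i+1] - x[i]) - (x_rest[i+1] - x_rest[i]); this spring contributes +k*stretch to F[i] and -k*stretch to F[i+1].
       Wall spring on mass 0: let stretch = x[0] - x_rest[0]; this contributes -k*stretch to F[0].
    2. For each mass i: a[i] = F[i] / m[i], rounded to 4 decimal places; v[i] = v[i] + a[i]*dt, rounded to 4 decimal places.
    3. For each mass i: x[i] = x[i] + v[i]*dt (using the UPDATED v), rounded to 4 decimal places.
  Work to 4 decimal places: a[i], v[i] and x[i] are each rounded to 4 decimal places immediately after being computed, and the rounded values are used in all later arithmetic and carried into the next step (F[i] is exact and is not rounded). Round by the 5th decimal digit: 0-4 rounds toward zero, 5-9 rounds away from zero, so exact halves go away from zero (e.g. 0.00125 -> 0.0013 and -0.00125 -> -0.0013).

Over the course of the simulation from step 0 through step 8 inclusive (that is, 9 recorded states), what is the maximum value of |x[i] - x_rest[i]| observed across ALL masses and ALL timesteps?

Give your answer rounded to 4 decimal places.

Step 0: x=[4.0000 12.0000] v=[0.0000 0.0000]
Step 1: x=[8.0000 10.5000] v=[8.0000 -3.0000]
Step 2: x=[6.5000 10.2500] v=[-3.0000 -0.5000]
Step 3: x=[2.2500 10.6250] v=[-8.5000 0.7500]
Step 4: x=[4.1250 9.3125] v=[3.7500 -2.6250]
Step 5: x=[7.0625 7.9063] v=[5.8750 -2.8125]
Step 6: x=[3.7813 8.5782] v=[-6.5624 1.3437]
Step 7: x=[1.5157 9.3516] v=[-4.5312 1.5468]
Step 8: x=[5.5703 8.7071] v=[8.1092 -1.2891]
Max displacement = 3.4843

Answer: 3.4843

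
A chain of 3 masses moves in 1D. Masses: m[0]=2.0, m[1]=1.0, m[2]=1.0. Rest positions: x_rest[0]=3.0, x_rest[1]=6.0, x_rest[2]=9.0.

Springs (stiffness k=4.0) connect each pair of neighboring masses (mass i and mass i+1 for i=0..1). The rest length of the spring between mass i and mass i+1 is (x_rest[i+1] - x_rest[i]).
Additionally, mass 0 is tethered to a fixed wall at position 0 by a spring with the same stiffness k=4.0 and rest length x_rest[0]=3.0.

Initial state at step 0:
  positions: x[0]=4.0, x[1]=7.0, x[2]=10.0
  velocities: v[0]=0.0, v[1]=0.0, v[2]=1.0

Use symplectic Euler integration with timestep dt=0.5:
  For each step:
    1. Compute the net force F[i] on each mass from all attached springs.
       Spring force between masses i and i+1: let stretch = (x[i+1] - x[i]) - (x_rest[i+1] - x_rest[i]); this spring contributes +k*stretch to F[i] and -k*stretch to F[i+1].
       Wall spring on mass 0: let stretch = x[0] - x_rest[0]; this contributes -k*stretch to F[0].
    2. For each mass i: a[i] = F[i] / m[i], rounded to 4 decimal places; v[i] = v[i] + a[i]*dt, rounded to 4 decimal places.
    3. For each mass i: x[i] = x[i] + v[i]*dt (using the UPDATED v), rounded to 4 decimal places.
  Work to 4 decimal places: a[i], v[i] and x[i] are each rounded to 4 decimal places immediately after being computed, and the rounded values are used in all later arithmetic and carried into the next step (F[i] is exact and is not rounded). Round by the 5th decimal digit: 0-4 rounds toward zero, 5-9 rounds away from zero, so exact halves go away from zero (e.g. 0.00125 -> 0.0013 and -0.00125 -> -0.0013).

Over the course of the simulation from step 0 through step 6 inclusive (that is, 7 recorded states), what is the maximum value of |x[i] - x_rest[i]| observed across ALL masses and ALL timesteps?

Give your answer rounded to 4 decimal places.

Answer: 1.5000

Derivation:
Step 0: x=[4.0000 7.0000 10.0000] v=[0.0000 0.0000 1.0000]
Step 1: x=[3.5000 7.0000 10.5000] v=[-1.0000 0.0000 1.0000]
Step 2: x=[3.0000 7.0000 10.5000] v=[-1.0000 0.0000 0.0000]
Step 3: x=[3.0000 6.5000 10.0000] v=[0.0000 -1.0000 -1.0000]
Step 4: x=[3.2500 6.0000 9.0000] v=[0.5000 -1.0000 -2.0000]
Step 5: x=[3.2500 5.7500 8.0000] v=[0.0000 -0.5000 -2.0000]
Step 6: x=[2.8750 5.2500 7.7500] v=[-0.7500 -1.0000 -0.5000]
Max displacement = 1.5000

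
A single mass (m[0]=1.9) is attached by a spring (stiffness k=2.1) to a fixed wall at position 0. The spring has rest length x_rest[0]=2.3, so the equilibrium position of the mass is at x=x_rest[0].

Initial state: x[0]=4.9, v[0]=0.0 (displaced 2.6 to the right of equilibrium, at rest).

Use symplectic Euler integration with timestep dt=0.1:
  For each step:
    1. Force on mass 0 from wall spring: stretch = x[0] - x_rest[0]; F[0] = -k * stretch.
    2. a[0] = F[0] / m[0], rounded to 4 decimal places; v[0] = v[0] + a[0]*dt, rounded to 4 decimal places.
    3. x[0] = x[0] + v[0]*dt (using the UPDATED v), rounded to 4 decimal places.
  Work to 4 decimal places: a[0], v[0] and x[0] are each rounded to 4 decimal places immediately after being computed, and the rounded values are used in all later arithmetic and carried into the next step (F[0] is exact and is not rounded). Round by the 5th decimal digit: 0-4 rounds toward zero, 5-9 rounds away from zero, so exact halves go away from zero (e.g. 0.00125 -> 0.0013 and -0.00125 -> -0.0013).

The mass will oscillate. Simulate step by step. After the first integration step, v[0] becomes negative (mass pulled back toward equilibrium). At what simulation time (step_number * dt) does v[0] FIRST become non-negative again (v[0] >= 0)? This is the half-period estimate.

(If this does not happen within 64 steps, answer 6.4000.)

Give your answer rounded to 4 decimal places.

Step 0: x=[4.9000] v=[0.0000]
Step 1: x=[4.8713] v=[-0.2874]
Step 2: x=[4.8141] v=[-0.5716]
Step 3: x=[4.7292] v=[-0.8495]
Step 4: x=[4.6174] v=[-1.1180]
Step 5: x=[4.4800] v=[-1.3741]
Step 6: x=[4.3185] v=[-1.6151]
Step 7: x=[4.1347] v=[-1.8382]
Step 8: x=[3.9306] v=[-2.0410]
Step 9: x=[3.7085] v=[-2.2212]
Step 10: x=[3.4708] v=[-2.3769]
Step 11: x=[3.2202] v=[-2.5063]
Step 12: x=[2.9594] v=[-2.6080]
Step 13: x=[2.6913] v=[-2.6809]
Step 14: x=[2.4189] v=[-2.7242]
Step 15: x=[2.1452] v=[-2.7373]
Step 16: x=[1.8732] v=[-2.7202]
Step 17: x=[1.6059] v=[-2.6730]
Step 18: x=[1.3463] v=[-2.5963]
Step 19: x=[1.0972] v=[-2.4909]
Step 20: x=[0.8614] v=[-2.3580]
Step 21: x=[0.6415] v=[-2.1990]
Step 22: x=[0.4399] v=[-2.0157]
Step 23: x=[0.2589] v=[-1.8101]
Step 24: x=[0.1005] v=[-1.5845]
Step 25: x=[-0.0336] v=[-1.3414]
Step 26: x=[-0.1420] v=[-1.0835]
Step 27: x=[-0.2234] v=[-0.8136]
Step 28: x=[-0.2769] v=[-0.5347]
Step 29: x=[-0.3019] v=[-0.2499]
Step 30: x=[-0.2981] v=[0.0377]
First v>=0 after going negative at step 30, time=3.0000

Answer: 3.0000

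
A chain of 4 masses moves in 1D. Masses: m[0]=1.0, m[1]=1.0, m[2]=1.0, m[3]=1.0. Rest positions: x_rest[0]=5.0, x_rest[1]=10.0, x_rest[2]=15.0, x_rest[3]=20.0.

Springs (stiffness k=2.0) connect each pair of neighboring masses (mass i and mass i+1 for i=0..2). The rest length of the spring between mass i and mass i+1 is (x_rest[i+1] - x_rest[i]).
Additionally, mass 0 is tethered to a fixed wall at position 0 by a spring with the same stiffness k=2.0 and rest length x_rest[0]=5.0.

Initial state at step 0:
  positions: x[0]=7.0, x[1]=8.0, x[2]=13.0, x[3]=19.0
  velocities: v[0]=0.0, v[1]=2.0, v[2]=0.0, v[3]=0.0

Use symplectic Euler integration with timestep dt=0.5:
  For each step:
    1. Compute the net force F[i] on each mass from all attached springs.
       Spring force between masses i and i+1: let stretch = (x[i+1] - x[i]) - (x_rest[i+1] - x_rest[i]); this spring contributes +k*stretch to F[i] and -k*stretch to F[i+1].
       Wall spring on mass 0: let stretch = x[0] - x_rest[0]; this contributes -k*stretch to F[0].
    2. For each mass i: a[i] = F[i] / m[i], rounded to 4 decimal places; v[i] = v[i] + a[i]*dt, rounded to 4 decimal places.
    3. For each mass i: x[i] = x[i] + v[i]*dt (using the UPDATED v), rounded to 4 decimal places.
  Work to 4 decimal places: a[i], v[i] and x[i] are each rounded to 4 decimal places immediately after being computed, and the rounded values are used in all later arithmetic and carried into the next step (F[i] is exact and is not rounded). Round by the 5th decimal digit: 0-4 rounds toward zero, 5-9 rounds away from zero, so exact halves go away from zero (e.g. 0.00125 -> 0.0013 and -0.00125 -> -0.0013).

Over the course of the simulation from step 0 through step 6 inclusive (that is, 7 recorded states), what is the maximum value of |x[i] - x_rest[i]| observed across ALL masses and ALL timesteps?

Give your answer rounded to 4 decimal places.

Answer: 2.7500

Derivation:
Step 0: x=[7.0000 8.0000 13.0000 19.0000] v=[0.0000 2.0000 0.0000 0.0000]
Step 1: x=[4.0000 11.0000 13.5000 18.5000] v=[-6.0000 6.0000 1.0000 -1.0000]
Step 2: x=[2.5000 11.7500 15.2500 18.0000] v=[-3.0000 1.5000 3.5000 -1.0000]
Step 3: x=[4.3750 9.6250 16.6250 18.6250] v=[3.7500 -4.2500 2.7500 1.2500]
Step 4: x=[6.6875 8.3750 15.5000 20.7500] v=[4.6250 -2.5000 -2.2500 4.2500]
Step 5: x=[6.5000 9.8438 13.4375 22.7500] v=[-0.3750 2.9375 -4.1250 4.0000]
Step 6: x=[4.7344 11.4375 14.2344 22.5938] v=[-3.5312 3.1874 1.5938 -0.3125]
Max displacement = 2.7500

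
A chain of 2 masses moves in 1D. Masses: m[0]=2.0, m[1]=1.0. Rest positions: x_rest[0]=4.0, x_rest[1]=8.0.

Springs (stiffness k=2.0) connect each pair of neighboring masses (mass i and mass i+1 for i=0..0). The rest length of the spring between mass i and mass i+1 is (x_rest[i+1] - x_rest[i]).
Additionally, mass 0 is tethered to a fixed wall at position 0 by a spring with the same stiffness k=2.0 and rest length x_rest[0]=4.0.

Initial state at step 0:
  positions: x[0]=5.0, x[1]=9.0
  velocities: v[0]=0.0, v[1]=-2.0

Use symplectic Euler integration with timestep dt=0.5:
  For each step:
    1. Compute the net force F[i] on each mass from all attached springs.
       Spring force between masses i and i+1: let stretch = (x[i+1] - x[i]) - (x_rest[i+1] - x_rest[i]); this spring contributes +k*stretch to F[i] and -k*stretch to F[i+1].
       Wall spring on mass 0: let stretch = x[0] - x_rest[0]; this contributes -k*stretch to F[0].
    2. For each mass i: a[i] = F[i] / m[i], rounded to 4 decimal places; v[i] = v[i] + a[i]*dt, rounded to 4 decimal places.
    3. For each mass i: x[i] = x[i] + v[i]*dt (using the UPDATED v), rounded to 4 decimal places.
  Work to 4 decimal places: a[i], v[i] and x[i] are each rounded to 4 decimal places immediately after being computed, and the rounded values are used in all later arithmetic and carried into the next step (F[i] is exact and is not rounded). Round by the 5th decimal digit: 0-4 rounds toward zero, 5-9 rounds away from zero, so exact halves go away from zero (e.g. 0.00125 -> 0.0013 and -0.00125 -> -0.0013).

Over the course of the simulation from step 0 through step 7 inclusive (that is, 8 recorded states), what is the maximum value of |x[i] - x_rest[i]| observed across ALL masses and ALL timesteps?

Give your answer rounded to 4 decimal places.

Answer: 2.1659

Derivation:
Step 0: x=[5.0000 9.0000] v=[0.0000 -2.0000]
Step 1: x=[4.7500 8.0000] v=[-0.5000 -2.0000]
Step 2: x=[4.1250 7.3750] v=[-1.2500 -1.2500]
Step 3: x=[3.2813 7.1250] v=[-1.6875 -0.5000]
Step 4: x=[2.5782 6.9532] v=[-1.4063 -0.3437]
Step 5: x=[2.3243 6.5939] v=[-0.5079 -0.7187]
Step 6: x=[2.5567 6.0998] v=[0.4648 -0.9883]
Step 7: x=[3.0357 5.8341] v=[0.9580 -0.5314]
Max displacement = 2.1659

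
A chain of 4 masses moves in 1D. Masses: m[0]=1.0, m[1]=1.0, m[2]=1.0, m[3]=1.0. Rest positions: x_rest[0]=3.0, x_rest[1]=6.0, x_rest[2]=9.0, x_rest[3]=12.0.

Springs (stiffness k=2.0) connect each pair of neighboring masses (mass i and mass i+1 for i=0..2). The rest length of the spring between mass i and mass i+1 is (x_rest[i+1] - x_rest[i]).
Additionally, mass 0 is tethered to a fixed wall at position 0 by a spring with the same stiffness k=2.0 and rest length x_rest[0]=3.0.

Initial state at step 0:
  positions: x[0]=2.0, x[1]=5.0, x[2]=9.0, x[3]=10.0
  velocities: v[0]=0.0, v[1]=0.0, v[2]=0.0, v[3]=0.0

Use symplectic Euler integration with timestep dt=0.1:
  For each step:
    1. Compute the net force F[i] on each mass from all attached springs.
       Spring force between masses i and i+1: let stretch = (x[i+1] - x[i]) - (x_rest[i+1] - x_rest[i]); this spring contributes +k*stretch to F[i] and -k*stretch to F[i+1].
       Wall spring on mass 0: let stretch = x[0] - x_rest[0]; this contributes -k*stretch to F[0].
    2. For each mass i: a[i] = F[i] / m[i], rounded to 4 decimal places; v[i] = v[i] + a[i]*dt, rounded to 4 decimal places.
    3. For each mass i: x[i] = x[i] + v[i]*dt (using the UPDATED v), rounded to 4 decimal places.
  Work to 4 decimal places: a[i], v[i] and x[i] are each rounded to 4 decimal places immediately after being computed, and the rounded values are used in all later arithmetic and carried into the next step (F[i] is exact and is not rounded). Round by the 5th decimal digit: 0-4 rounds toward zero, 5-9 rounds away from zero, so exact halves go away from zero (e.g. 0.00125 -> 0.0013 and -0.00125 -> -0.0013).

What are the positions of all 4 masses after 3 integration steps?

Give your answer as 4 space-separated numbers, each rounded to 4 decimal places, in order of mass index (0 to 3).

Step 0: x=[2.0000 5.0000 9.0000 10.0000] v=[0.0000 0.0000 0.0000 0.0000]
Step 1: x=[2.0200 5.0200 8.9400 10.0400] v=[0.2000 0.2000 -0.6000 0.4000]
Step 2: x=[2.0596 5.0584 8.8236 10.1180] v=[0.3960 0.3840 -1.1640 0.7800]
Step 3: x=[2.1180 5.1121 8.6578 10.2301] v=[0.5838 0.5373 -1.6582 1.1211]

Answer: 2.1180 5.1121 8.6578 10.2301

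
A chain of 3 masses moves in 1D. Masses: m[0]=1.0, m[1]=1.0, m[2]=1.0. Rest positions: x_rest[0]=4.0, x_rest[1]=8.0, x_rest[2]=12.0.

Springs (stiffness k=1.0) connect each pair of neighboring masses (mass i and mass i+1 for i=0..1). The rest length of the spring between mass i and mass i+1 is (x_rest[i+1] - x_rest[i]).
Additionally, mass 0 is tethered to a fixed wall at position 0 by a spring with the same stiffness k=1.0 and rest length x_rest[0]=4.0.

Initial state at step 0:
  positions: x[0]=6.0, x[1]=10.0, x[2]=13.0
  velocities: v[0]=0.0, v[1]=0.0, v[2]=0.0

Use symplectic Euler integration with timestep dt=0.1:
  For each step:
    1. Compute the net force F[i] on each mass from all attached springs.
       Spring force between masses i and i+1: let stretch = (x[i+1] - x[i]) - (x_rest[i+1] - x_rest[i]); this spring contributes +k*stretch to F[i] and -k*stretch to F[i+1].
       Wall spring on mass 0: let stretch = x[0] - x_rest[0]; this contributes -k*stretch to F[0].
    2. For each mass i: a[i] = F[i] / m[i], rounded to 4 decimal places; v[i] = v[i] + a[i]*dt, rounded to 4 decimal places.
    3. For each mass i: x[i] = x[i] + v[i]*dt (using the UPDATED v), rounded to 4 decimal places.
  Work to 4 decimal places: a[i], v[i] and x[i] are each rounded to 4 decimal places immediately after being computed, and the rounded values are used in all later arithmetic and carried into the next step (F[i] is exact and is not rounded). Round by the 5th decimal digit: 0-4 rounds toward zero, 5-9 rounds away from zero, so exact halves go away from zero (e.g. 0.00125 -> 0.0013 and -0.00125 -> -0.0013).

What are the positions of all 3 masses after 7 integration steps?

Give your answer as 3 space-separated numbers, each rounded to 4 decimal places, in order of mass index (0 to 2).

Step 0: x=[6.0000 10.0000 13.0000] v=[0.0000 0.0000 0.0000]
Step 1: x=[5.9800 9.9900 13.0100] v=[-0.2000 -0.1000 0.1000]
Step 2: x=[5.9403 9.9701 13.0298] v=[-0.3970 -0.1990 0.1980]
Step 3: x=[5.8815 9.9405 13.0590] v=[-0.5881 -0.2960 0.2920]
Step 4: x=[5.8045 9.9015 13.0970] v=[-0.7704 -0.3901 0.3802]
Step 5: x=[5.7104 9.8535 13.1431] v=[-0.9412 -0.4803 0.4607]
Step 6: x=[5.6006 9.7969 13.1963] v=[-1.0979 -0.5657 0.5317]
Step 7: x=[5.4768 9.7324 13.2555] v=[-1.2383 -0.6454 0.5918]

Answer: 5.4768 9.7324 13.2555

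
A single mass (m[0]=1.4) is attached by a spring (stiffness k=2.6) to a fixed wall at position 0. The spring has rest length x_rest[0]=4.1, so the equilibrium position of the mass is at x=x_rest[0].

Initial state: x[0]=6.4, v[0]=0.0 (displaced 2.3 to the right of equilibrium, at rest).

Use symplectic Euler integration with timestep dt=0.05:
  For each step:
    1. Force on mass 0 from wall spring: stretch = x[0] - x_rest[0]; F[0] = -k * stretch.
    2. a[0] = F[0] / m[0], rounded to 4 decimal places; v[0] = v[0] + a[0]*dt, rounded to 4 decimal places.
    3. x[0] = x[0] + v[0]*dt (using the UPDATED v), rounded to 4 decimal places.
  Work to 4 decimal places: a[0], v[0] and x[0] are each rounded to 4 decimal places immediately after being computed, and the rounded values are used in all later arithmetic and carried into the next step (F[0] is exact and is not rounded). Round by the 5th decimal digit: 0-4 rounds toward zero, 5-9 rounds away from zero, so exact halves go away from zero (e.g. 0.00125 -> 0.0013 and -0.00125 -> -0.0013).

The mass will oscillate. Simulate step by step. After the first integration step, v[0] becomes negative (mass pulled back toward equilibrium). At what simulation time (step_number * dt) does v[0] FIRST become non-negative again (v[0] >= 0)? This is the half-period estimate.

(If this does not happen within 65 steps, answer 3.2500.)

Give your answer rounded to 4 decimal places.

Answer: 2.3500

Derivation:
Step 0: x=[6.4000] v=[0.0000]
Step 1: x=[6.3893] v=[-0.2136]
Step 2: x=[6.3680] v=[-0.4262]
Step 3: x=[6.3362] v=[-0.6368]
Step 4: x=[6.2940] v=[-0.8444]
Step 5: x=[6.2416] v=[-1.0481]
Step 6: x=[6.1793] v=[-1.2470]
Step 7: x=[6.1073] v=[-1.4401]
Step 8: x=[6.0260] v=[-1.6265]
Step 9: x=[5.9357] v=[-1.8053]
Step 10: x=[5.8369] v=[-1.9758]
Step 11: x=[5.7300] v=[-2.1371]
Step 12: x=[5.6156] v=[-2.2885]
Step 13: x=[5.4941] v=[-2.4292]
Step 14: x=[5.3662] v=[-2.5587]
Step 15: x=[5.2324] v=[-2.6763]
Step 16: x=[5.0933] v=[-2.7815]
Step 17: x=[4.9496] v=[-2.8737]
Step 18: x=[4.8020] v=[-2.9526]
Step 19: x=[4.6511] v=[-3.0178]
Step 20: x=[4.4977] v=[-3.0690]
Step 21: x=[4.3424] v=[-3.1059]
Step 22: x=[4.1860] v=[-3.1284]
Step 23: x=[4.0292] v=[-3.1364]
Step 24: x=[3.8727] v=[-3.1298]
Step 25: x=[3.7173] v=[-3.1087]
Step 26: x=[3.5636] v=[-3.0732]
Step 27: x=[3.4124] v=[-3.0234]
Step 28: x=[3.2644] v=[-2.9596]
Step 29: x=[3.1203] v=[-2.8820]
Step 30: x=[2.9808] v=[-2.7910]
Step 31: x=[2.8464] v=[-2.6871]
Step 32: x=[2.7179] v=[-2.5707]
Step 33: x=[2.5958] v=[-2.4424]
Step 34: x=[2.4807] v=[-2.3027]
Step 35: x=[2.3731] v=[-2.1523]
Step 36: x=[2.2735] v=[-1.9919]
Step 37: x=[2.1824] v=[-1.8223]
Step 38: x=[2.1002] v=[-1.6442]
Step 39: x=[2.0273] v=[-1.4585]
Step 40: x=[1.9640] v=[-1.2660]
Step 41: x=[1.9106] v=[-1.0677]
Step 42: x=[1.8674] v=[-0.8644]
Step 43: x=[1.8345] v=[-0.6571]
Step 44: x=[1.8122] v=[-0.4467]
Step 45: x=[1.8005] v=[-0.2343]
Step 46: x=[1.7995] v=[-0.0208]
Step 47: x=[1.8091] v=[0.1928]
First v>=0 after going negative at step 47, time=2.3500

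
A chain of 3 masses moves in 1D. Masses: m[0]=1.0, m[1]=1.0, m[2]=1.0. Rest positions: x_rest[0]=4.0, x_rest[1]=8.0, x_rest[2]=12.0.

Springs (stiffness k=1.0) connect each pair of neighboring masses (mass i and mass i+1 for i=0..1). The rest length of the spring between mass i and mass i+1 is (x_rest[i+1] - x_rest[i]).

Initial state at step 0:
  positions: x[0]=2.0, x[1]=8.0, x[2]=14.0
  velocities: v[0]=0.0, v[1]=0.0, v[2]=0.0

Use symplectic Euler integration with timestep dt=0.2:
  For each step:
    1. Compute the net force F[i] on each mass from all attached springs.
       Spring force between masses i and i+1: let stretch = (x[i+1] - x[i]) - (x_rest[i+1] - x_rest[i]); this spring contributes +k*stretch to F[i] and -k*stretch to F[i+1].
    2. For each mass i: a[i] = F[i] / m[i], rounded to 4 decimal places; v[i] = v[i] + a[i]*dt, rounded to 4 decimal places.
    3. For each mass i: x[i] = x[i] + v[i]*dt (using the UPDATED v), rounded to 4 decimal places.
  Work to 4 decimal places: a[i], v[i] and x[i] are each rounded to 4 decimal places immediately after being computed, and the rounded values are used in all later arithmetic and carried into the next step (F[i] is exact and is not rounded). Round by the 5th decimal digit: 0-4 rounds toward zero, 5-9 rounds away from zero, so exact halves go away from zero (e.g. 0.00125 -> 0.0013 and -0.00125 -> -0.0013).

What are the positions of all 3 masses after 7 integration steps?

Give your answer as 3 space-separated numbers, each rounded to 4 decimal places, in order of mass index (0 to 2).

Answer: 3.8628 8.0000 12.1372

Derivation:
Step 0: x=[2.0000 8.0000 14.0000] v=[0.0000 0.0000 0.0000]
Step 1: x=[2.0800 8.0000 13.9200] v=[0.4000 0.0000 -0.4000]
Step 2: x=[2.2368 8.0000 13.7632] v=[0.7840 0.0000 -0.7840]
Step 3: x=[2.4641 8.0000 13.5359] v=[1.1366 0.0000 -1.1366]
Step 4: x=[2.7529 8.0000 13.2471] v=[1.4438 0.0000 -1.4438]
Step 5: x=[3.0915 8.0000 12.9085] v=[1.6932 0.0000 -1.6932]
Step 6: x=[3.4665 8.0000 12.5335] v=[1.8749 0.0000 -1.8749]
Step 7: x=[3.8628 8.0000 12.1372] v=[1.9816 0.0000 -1.9816]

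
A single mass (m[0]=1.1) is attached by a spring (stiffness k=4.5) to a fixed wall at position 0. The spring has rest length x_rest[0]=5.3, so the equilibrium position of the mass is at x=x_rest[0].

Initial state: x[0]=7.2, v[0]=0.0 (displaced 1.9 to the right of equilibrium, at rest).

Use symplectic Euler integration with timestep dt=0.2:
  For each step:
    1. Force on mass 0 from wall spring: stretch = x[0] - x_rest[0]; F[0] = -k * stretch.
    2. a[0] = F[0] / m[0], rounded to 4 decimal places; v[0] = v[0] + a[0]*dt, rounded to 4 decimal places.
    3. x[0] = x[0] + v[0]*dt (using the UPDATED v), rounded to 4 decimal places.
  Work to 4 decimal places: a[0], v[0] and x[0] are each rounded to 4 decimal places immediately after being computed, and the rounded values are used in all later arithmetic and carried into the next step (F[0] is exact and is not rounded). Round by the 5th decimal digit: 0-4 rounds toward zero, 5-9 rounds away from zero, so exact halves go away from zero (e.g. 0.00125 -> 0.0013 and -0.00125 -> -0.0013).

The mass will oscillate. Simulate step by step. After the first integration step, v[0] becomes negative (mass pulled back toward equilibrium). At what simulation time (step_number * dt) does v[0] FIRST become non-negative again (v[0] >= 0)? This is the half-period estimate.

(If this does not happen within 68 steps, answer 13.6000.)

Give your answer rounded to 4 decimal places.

Answer: 1.6000

Derivation:
Step 0: x=[7.2000] v=[0.0000]
Step 1: x=[6.8891] v=[-1.5545]
Step 2: x=[6.3182] v=[-2.8547]
Step 3: x=[5.5806] v=[-3.6878]
Step 4: x=[4.7971] v=[-3.9174]
Step 5: x=[4.0959] v=[-3.5059]
Step 6: x=[3.5918] v=[-2.5207]
Step 7: x=[3.3672] v=[-1.1231]
Step 8: x=[3.4589] v=[0.4583]
First v>=0 after going negative at step 8, time=1.6000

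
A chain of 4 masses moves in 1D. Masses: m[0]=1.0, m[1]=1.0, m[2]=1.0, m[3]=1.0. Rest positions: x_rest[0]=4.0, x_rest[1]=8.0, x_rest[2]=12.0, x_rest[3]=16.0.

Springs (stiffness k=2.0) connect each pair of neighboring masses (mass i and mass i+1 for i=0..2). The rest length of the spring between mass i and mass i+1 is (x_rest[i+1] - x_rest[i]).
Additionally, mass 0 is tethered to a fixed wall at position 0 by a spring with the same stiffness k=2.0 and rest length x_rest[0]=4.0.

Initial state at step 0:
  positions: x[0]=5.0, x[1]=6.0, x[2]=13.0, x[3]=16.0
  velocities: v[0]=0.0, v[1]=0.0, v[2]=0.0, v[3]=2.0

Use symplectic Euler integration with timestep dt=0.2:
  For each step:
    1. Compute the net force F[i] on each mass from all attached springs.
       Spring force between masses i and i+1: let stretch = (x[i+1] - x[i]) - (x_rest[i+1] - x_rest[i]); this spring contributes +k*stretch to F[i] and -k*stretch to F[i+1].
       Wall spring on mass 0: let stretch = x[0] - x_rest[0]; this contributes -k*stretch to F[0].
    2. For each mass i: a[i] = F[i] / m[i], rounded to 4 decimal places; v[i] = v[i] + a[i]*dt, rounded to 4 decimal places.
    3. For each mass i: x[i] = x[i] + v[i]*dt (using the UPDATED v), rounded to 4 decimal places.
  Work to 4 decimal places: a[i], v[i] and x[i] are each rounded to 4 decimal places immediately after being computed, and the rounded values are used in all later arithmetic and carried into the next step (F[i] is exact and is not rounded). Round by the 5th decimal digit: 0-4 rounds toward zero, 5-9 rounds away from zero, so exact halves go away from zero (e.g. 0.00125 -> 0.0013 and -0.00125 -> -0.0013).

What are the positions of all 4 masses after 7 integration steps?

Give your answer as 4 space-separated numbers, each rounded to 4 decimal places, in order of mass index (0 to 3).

Answer: 3.1857 9.4916 12.4430 17.4497

Derivation:
Step 0: x=[5.0000 6.0000 13.0000 16.0000] v=[0.0000 0.0000 0.0000 2.0000]
Step 1: x=[4.6800 6.4800 12.6800 16.4800] v=[-1.6000 2.4000 -1.6000 2.4000]
Step 2: x=[4.1296 7.3120 12.1680 16.9760] v=[-2.7520 4.1600 -2.5600 2.4800]
Step 3: x=[3.5034 8.2779 11.6522 17.4074] v=[-3.1309 4.8294 -2.5792 2.1568]
Step 4: x=[2.9789 9.1318 11.3268 17.6983] v=[-2.6225 4.2693 -1.6268 1.4547]
Step 5: x=[2.7083 9.6690 11.3356 17.7995] v=[-1.3529 2.6861 0.0438 0.5061]
Step 6: x=[2.7779 9.7827 11.7281 17.7036] v=[0.3481 0.5685 1.9627 -0.4795]
Step 7: x=[3.1857 9.4916 12.4430 17.4497] v=[2.0389 -1.4553 3.5747 -1.2697]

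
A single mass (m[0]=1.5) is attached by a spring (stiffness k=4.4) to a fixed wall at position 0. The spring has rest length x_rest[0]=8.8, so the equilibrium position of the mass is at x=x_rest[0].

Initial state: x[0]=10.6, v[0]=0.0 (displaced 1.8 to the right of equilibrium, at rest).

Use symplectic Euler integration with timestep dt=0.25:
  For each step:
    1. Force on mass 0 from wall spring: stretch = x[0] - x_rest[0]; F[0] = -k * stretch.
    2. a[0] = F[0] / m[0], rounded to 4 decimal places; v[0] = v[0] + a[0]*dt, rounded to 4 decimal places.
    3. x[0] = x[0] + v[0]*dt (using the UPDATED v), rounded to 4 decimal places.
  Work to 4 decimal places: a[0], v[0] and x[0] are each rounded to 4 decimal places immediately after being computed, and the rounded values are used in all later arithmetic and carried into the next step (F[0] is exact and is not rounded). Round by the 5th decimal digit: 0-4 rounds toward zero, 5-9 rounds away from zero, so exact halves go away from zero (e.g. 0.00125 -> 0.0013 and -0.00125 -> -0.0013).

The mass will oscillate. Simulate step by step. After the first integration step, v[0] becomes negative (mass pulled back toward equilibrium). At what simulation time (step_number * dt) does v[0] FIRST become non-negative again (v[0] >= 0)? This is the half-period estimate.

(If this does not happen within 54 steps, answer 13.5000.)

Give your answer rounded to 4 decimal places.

Answer: 2.0000

Derivation:
Step 0: x=[10.6000] v=[0.0000]
Step 1: x=[10.2700] v=[-1.3200]
Step 2: x=[9.6705] v=[-2.3980]
Step 3: x=[8.9114] v=[-3.0364]
Step 4: x=[8.1319] v=[-3.1181]
Step 5: x=[7.4749] v=[-2.6282]
Step 6: x=[7.0608] v=[-1.6565]
Step 7: x=[6.9655] v=[-0.3811]
Step 8: x=[7.2066] v=[0.9642]
First v>=0 after going negative at step 8, time=2.0000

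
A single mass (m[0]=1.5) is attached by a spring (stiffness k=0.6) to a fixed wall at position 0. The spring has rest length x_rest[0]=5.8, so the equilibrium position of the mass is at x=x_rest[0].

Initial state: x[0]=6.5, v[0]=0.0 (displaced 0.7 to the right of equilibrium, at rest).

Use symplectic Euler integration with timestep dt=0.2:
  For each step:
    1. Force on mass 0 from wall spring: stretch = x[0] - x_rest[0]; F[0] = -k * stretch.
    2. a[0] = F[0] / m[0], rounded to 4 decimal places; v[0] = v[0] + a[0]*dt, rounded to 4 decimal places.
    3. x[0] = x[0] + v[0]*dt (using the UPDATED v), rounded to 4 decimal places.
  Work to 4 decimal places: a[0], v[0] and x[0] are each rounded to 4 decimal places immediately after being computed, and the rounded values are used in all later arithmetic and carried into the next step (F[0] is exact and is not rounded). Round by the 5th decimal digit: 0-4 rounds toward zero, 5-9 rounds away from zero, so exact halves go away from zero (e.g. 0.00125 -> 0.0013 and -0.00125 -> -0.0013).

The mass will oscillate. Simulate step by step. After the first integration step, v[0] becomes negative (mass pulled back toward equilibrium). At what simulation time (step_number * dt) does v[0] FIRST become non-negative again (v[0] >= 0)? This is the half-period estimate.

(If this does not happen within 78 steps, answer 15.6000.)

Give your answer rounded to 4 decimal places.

Step 0: x=[6.5000] v=[0.0000]
Step 1: x=[6.4888] v=[-0.0560]
Step 2: x=[6.4666] v=[-0.1111]
Step 3: x=[6.4337] v=[-0.1644]
Step 4: x=[6.3907] v=[-0.2151]
Step 5: x=[6.3382] v=[-0.2624]
Step 6: x=[6.2771] v=[-0.3055]
Step 7: x=[6.2084] v=[-0.3437]
Step 8: x=[6.1331] v=[-0.3764]
Step 9: x=[6.0525] v=[-0.4030]
Step 10: x=[5.9679] v=[-0.4232]
Step 11: x=[5.8806] v=[-0.4366]
Step 12: x=[5.7920] v=[-0.4430]
Step 13: x=[5.7035] v=[-0.4424]
Step 14: x=[5.6166] v=[-0.4347]
Step 15: x=[5.5326] v=[-0.4200]
Step 16: x=[5.4529] v=[-0.3986]
Step 17: x=[5.3787] v=[-0.3708]
Step 18: x=[5.3113] v=[-0.3371]
Step 19: x=[5.2517] v=[-0.2980]
Step 20: x=[5.2009] v=[-0.2541]
Step 21: x=[5.1597] v=[-0.2062]
Step 22: x=[5.1287] v=[-0.1550]
Step 23: x=[5.1084] v=[-0.1013]
Step 24: x=[5.0992] v=[-0.0460]
Step 25: x=[5.1012] v=[0.0101]
First v>=0 after going negative at step 25, time=5.0000

Answer: 5.0000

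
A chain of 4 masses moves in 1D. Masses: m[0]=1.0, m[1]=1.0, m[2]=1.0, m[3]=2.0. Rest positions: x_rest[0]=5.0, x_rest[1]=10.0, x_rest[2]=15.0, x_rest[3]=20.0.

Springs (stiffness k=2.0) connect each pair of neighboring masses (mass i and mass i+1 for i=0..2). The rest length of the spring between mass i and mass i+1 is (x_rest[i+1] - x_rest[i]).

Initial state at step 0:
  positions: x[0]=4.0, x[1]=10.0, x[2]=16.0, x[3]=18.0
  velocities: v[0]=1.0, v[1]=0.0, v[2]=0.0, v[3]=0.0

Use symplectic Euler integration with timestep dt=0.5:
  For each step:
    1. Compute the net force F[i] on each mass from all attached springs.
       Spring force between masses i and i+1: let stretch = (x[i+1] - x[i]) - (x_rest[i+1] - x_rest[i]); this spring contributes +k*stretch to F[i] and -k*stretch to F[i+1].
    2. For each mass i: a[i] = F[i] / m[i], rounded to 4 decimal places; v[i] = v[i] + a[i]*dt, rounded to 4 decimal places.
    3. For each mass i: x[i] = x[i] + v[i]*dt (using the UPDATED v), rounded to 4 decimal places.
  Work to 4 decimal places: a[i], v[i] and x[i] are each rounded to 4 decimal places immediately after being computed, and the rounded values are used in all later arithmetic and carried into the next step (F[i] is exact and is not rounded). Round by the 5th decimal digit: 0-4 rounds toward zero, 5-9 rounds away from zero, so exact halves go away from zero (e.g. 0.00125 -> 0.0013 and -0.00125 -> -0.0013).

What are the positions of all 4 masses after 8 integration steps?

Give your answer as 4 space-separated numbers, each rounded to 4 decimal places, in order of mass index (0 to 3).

Answer: 5.1534 8.5504 14.5777 20.8598

Derivation:
Step 0: x=[4.0000 10.0000 16.0000 18.0000] v=[1.0000 0.0000 0.0000 0.0000]
Step 1: x=[5.0000 10.0000 14.0000 18.7500] v=[2.0000 0.0000 -4.0000 1.5000]
Step 2: x=[6.0000 9.5000 12.3750 19.5625] v=[2.0000 -1.0000 -3.2500 1.6250]
Step 3: x=[6.2500 8.6875 12.9063 19.8282] v=[0.5000 -1.6250 1.0625 0.5313]
Step 4: x=[5.2188 8.7657 14.7891 19.6134] v=[-2.0625 0.1563 3.7656 -0.4297]
Step 5: x=[3.4610 10.0821 16.0724 19.4425] v=[-3.5156 2.6328 2.5665 -0.3419]
Step 6: x=[2.5138 11.0831 16.0456 19.6791] v=[-1.8945 2.0020 -0.0537 0.4731]
Step 7: x=[3.3512 10.2807 15.3543 20.2573] v=[1.6748 -1.6048 -1.3827 1.1564]
Step 8: x=[5.1534 8.5504 14.5777 20.8598] v=[3.6043 -3.4607 -1.5533 1.2049]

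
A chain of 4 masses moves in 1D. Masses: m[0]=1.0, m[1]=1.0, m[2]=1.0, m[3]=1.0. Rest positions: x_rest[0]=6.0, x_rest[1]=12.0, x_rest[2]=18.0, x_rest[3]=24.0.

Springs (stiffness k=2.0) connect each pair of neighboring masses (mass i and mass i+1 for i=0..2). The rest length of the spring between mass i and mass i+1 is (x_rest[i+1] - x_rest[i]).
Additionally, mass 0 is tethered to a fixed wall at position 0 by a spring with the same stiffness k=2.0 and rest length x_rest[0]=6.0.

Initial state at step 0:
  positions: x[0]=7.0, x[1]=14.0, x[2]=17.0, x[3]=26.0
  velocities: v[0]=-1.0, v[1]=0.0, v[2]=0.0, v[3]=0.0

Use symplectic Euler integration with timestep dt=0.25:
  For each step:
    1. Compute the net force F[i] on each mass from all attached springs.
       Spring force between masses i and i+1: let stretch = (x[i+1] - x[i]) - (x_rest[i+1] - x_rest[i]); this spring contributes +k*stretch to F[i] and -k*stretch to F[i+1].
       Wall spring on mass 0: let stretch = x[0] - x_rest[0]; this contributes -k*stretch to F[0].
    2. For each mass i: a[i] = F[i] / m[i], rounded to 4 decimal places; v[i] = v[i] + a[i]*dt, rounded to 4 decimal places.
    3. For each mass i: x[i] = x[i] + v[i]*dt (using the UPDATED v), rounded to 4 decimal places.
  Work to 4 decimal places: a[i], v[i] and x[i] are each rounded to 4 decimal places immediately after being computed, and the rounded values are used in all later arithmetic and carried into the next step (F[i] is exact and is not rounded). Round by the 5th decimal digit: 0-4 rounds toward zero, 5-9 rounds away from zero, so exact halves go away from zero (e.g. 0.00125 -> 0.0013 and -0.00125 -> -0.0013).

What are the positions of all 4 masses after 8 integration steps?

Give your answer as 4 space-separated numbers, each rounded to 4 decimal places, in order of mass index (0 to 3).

Step 0: x=[7.0000 14.0000 17.0000 26.0000] v=[-1.0000 0.0000 0.0000 0.0000]
Step 1: x=[6.7500 13.5000 17.7500 25.6250] v=[-1.0000 -2.0000 3.0000 -1.5000]
Step 2: x=[6.5000 12.6875 18.9531 25.0156] v=[-1.0000 -3.2500 4.8125 -2.4375]
Step 3: x=[6.2109 11.8848 20.1309 24.3984] v=[-1.1563 -3.2110 4.7110 -2.4688]
Step 4: x=[5.8547 11.4036 20.8113 23.9978] v=[-1.4248 -1.9249 2.7217 -1.6026]
Step 5: x=[5.4603 11.4047 20.7141 23.9488] v=[-1.5777 0.0045 -0.3889 -0.1959]
Step 6: x=[5.1264 11.8265 19.8575 24.2455] v=[-1.3357 1.6870 -3.4263 1.1868]
Step 7: x=[4.9892 12.4146 18.5456 24.7437] v=[-0.5489 2.3525 -5.2478 1.9928]
Step 8: x=[5.1565 12.8409 17.2420 25.2172] v=[0.6692 1.7053 -5.2143 1.8938]

Answer: 5.1565 12.8409 17.2420 25.2172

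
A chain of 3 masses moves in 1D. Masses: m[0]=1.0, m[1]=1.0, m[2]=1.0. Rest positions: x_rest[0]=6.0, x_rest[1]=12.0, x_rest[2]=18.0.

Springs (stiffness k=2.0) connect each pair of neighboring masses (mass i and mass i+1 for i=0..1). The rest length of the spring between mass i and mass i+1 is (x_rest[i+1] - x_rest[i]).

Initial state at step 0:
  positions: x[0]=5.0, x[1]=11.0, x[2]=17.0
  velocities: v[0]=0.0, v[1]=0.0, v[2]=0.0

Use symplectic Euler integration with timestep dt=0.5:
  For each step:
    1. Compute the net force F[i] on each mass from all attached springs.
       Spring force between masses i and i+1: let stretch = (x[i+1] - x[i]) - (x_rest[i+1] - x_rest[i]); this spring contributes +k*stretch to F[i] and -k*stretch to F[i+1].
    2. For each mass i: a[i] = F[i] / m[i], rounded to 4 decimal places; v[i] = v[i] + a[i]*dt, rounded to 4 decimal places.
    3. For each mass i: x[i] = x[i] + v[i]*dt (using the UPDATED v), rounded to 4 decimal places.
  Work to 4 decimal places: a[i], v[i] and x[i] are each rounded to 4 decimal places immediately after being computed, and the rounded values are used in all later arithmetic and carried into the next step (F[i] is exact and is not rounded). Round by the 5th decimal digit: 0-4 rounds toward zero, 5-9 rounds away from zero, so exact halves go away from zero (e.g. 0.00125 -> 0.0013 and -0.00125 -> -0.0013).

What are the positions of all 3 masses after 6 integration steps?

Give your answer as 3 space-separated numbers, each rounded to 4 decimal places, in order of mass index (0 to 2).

Answer: 5.0000 11.0000 17.0000

Derivation:
Step 0: x=[5.0000 11.0000 17.0000] v=[0.0000 0.0000 0.0000]
Step 1: x=[5.0000 11.0000 17.0000] v=[0.0000 0.0000 0.0000]
Step 2: x=[5.0000 11.0000 17.0000] v=[0.0000 0.0000 0.0000]
Step 3: x=[5.0000 11.0000 17.0000] v=[0.0000 0.0000 0.0000]
Step 4: x=[5.0000 11.0000 17.0000] v=[0.0000 0.0000 0.0000]
Step 5: x=[5.0000 11.0000 17.0000] v=[0.0000 0.0000 0.0000]
Step 6: x=[5.0000 11.0000 17.0000] v=[0.0000 0.0000 0.0000]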